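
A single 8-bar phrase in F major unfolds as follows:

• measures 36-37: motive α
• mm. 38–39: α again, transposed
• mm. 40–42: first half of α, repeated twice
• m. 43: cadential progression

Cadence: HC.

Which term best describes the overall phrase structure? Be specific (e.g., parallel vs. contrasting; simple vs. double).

sentence

Basic idea (bars 36-37) + its repetition (mm. 38-39) form the presentation; fragmentation and cadence (mm. 40–43) form the continuation — the 8-bar whole is a sentence.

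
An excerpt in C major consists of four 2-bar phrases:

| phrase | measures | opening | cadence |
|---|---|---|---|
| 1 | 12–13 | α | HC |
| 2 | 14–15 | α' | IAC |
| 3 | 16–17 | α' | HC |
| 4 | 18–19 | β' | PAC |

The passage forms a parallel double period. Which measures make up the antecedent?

measures 12–15

In a double period the four phrases pair into a large antecedent (phrases 1–2, ending imperfect authentic cadence) and a large consequent (phrases 3–4, ending perfect authentic cadence). The antecedent spans bars 12–15.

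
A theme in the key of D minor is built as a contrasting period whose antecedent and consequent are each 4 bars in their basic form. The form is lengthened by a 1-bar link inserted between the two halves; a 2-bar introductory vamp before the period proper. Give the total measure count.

11 measures

Basic contrasting period: 4 + 4 = 8 bars.
8 (basic form) + 1 (link) + 2 (introduction) = 11.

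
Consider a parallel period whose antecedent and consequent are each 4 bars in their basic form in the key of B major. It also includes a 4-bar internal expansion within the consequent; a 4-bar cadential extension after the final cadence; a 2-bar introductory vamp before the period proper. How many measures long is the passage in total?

Basic parallel period: 4 + 4 = 8 bars.
8 (basic form) + 4 (internal expansion) + 4 (cadential extension) + 2 (introduction) = 18.

18 measures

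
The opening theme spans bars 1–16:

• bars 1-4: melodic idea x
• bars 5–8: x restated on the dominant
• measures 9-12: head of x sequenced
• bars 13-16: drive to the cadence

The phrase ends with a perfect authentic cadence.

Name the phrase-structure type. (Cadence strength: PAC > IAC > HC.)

Basic idea (mm. 1–4) + its repetition (measures 5–8) form the presentation; fragmentation and cadence (mm. 9-16) form the continuation — the 16-bar whole is a sentence.

sentence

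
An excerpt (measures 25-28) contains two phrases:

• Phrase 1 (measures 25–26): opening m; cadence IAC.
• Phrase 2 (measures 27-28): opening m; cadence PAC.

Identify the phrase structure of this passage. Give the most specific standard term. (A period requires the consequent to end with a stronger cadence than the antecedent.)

parallel period

Phrase 1 ends with an imperfect authentic cadence (weaker) and phrase 2 with a perfect authentic cadence (stronger): antecedent + consequent = a period.
The two phrases open with the same material (m / m), so the period is parallel.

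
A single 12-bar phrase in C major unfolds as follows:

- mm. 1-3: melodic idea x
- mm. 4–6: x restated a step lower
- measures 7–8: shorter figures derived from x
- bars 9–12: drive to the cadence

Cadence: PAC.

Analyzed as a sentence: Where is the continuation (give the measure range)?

measures 7–12

After the presentation (mm. 1–6), the continuation covers the fragmentation through the cadence: measures 7–12.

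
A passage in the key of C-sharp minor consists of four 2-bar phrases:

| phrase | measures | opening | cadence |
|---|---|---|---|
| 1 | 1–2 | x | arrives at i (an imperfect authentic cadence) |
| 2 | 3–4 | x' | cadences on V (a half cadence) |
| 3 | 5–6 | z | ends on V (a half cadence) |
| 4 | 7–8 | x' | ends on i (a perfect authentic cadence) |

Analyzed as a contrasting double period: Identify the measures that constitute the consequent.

measures 5–8

In a double period the four phrases pair into a large antecedent (phrases 1–2, ending half cadence) and a large consequent (phrases 3–4, ending perfect authentic cadence). The consequent spans measures 5–8.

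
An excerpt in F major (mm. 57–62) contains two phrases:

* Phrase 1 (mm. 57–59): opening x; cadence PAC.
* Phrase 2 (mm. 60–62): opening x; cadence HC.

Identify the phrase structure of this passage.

phrase group

The second phrase closes with a half cadence, which is not stronger than the first phrase's perfect authentic cadence; without a weak→strong cadential pair there is no antecedent–consequent relationship, so this is a phrase group rather than a period.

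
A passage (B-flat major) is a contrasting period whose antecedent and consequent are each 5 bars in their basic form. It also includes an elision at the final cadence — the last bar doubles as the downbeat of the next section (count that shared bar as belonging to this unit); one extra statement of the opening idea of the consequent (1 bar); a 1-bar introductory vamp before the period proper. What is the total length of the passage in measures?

Basic contrasting period: 5 + 5 = 10 bars.
10 (basic form) + 1 (extra statement) + 1 (introduction) = 12.
The elision shares a bar with the next section but does not change this unit's count.

12 measures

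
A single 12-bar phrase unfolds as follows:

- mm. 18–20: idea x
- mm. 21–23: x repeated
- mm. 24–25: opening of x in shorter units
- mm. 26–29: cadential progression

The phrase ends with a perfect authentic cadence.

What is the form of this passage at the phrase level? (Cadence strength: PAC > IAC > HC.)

sentence

Basic idea (bars 18–20) + its repetition (measures 21-23) form the presentation; fragmentation and cadence (mm. 24-29) form the continuation — the 12-bar whole is a sentence.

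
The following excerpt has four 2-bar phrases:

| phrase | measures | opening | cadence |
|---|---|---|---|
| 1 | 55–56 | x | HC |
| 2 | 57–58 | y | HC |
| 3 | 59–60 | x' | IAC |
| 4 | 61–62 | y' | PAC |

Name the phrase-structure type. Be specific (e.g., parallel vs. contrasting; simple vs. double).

Four phrases in two halves: the first half (bars 55–58) ends with a half cadence, the second (mm. 59–62) with a perfect authentic cadence — a large antecedent–consequent pair, i.e. a double period.
Phrase 3 begins with the same material as phrase 1, making it parallel.

parallel double period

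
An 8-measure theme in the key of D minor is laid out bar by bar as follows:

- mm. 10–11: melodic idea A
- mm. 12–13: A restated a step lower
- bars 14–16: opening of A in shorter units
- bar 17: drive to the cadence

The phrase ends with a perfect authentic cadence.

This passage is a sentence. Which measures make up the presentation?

measures 10–13

The presentation of a sentence is the basic idea (mm. 10–11) plus its repetition (mm. 12-13); the presentation is therefore mm. 10-13.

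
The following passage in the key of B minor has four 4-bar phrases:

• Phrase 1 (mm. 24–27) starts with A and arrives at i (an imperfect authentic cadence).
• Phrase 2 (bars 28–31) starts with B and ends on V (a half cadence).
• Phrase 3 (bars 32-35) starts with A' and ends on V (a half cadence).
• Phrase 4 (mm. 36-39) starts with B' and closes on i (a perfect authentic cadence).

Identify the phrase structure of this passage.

Four phrases in two halves: the first half (bars 24-31) ends with a half cadence, the second (bars 32–39) with a perfect authentic cadence — a large antecedent–consequent pair, i.e. a double period.
Phrase 3 begins with the same material as phrase 1, making it parallel.

parallel double period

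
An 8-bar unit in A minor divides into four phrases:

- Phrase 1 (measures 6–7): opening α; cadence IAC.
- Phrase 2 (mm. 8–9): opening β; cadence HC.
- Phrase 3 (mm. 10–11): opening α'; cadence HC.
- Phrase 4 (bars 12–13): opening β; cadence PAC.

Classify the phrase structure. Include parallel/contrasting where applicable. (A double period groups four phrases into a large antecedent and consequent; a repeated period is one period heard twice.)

Four phrases in two halves: the first half (mm. 6–9) ends with a half cadence, the second (measures 10–13) with a perfect authentic cadence — a large antecedent–consequent pair, i.e. a double period.
Phrase 3 begins with the same material as phrase 1, making it parallel.

parallel double period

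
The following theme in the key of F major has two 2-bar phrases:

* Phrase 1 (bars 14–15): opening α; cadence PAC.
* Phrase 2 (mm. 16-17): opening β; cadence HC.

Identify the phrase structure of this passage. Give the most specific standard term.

phrase group

The second phrase closes with a half cadence, which is not stronger than the first phrase's perfect authentic cadence; without a weak→strong cadential pair there is no antecedent–consequent relationship, so this is a phrase group rather than a period.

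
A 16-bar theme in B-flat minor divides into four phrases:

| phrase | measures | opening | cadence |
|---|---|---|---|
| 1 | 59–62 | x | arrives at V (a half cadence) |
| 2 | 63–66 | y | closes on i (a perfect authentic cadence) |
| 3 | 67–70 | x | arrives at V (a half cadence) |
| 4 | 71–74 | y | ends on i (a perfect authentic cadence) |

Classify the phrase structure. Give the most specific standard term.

repeated period

The cadence pattern HC–PAC–HC–PAC is weak–strong twice, and phrases 3–4 restate phrases 1–2: a period heard twice, not a double period (which would end weakly at phrase 2).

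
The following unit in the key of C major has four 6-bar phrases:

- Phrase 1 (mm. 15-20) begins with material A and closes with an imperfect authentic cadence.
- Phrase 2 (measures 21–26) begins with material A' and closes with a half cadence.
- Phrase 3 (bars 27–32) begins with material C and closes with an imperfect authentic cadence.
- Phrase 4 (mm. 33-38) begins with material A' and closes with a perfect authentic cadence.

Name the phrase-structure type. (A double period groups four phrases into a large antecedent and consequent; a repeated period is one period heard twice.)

contrasting double period

Four phrases in two halves: the first half (mm. 15–26) ends with a half cadence, the second (bars 27–38) with a perfect authentic cadence — a large antecedent–consequent pair, i.e. a double period.
Phrase 3 begins with different material from phrase 1, making it contrasting.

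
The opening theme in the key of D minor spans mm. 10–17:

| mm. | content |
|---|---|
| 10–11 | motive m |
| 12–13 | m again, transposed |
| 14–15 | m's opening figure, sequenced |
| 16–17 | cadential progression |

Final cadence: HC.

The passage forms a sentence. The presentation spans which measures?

The presentation of a sentence is the basic idea (measures 10–11) plus its repetition (bars 12-13); the presentation is therefore mm. 10–13.

measures 10–13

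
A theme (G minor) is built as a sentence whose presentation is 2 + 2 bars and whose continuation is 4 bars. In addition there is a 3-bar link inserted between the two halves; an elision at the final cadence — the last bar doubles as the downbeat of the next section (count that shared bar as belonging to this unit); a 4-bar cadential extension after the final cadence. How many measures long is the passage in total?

Basic sentence: 2 + 2 + 4 = 8 bars.
8 (basic form) + 3 (link) + 4 (cadential extension) = 15.
The elision shares a bar with the next section but does not change this unit's count.

15 measures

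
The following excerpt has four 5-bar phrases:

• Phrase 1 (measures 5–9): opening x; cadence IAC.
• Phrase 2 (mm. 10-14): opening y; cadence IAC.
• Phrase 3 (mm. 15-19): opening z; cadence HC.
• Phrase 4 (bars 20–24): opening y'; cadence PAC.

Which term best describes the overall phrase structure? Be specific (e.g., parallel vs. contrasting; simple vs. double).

Four phrases in two halves: the first half (mm. 5-14) ends with an imperfect authentic cadence, the second (measures 15–24) with a perfect authentic cadence — a large antecedent–consequent pair, i.e. a double period.
Phrase 3 begins with different material from phrase 1, making it contrasting.

contrasting double period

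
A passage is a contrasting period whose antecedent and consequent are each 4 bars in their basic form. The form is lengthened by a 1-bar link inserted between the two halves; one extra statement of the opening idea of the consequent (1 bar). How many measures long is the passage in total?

10 measures

Basic contrasting period: 4 + 4 = 8 bars.
8 (basic form) + 1 (link) + 1 (extra statement) = 10.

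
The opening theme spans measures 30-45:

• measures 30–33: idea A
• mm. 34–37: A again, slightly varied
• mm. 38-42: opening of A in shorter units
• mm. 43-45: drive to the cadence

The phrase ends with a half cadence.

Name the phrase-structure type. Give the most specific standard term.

Basic idea (measures 30-33) + its repetition (mm. 34–37) form the presentation; fragmentation and cadence (mm. 38–45) form the continuation — the 16-bar whole is a sentence.

sentence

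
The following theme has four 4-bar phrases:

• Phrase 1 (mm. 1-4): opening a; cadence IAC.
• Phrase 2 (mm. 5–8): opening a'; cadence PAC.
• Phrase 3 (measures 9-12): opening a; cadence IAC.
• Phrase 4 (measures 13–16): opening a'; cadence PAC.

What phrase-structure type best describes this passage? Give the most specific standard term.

The cadence pattern IAC–PAC–IAC–PAC is weak–strong twice, and phrases 3–4 restate phrases 1–2: a period heard twice, not a double period (which would end weakly at phrase 2).

repeated period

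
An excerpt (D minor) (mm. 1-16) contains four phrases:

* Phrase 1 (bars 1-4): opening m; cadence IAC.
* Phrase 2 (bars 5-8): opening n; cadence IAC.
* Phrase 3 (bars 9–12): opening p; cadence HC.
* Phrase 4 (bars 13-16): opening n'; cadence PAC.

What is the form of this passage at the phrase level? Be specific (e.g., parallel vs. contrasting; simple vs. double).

contrasting double period

Four phrases in two halves: the first half (measures 1–8) ends with an imperfect authentic cadence, the second (bars 9–16) with a perfect authentic cadence — a large antecedent–consequent pair, i.e. a double period.
Phrase 3 begins with different material from phrase 1, making it contrasting.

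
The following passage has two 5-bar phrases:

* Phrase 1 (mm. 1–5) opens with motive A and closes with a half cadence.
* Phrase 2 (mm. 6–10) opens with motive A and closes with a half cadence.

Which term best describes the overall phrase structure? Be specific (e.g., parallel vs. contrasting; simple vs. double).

Both phrases have the same opening (A) and the same cadence (half cadence): the second is a restatement, not a consequent, so this is a repeated phrase rather than a period.

repeated phrase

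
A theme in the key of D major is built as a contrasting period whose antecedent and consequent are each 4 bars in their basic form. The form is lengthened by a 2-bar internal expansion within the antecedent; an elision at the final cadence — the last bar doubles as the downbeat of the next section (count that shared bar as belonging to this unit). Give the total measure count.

10 measures

Basic contrasting period: 4 + 4 = 8 bars.
8 (basic form) + 2 (internal expansion) = 10.
The elision shares a bar with the next section but does not change this unit's count.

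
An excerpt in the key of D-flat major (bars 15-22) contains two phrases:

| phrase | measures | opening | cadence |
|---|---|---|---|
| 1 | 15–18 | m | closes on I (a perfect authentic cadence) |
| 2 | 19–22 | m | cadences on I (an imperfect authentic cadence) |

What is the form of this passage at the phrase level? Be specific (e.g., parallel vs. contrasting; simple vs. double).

The second phrase closes with an imperfect authentic cadence, which is not stronger than the first phrase's perfect authentic cadence; without a weak→strong cadential pair there is no antecedent–consequent relationship, so this is a phrase group rather than a period.

phrase group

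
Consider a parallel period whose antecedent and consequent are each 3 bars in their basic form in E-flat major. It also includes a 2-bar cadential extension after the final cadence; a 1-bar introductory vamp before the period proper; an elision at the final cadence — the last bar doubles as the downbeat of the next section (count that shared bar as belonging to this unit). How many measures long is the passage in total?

Basic parallel period: 3 + 3 = 6 bars.
6 (basic form) + 2 (cadential extension) + 1 (introduction) = 9.
The elision shares a bar with the next section but does not change this unit's count.

9 measures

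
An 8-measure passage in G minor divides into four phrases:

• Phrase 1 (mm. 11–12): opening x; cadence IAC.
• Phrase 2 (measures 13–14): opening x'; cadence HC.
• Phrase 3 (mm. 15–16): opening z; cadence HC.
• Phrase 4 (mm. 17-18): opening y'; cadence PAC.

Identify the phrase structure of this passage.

Four phrases in two halves: the first half (measures 11-14) ends with a half cadence, the second (mm. 15-18) with a perfect authentic cadence — a large antecedent–consequent pair, i.e. a double period.
Phrase 3 begins with different material from phrase 1, making it contrasting.

contrasting double period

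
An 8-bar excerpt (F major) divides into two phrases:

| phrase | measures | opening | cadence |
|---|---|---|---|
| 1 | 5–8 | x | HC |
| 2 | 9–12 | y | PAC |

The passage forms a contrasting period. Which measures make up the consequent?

measures 9–12

The phrase ending with the weaker cadence (half cadence) is the antecedent; the one ending more conclusively (perfect authentic cadence) is the consequent. The consequent is measures 9–12.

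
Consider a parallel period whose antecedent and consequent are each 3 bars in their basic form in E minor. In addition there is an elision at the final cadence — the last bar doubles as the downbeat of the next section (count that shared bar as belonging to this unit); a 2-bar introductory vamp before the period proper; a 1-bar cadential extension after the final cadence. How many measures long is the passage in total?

9 measures

Basic parallel period: 3 + 3 = 6 bars.
6 (basic form) + 2 (introduction) + 1 (cadential extension) = 9.
The elision shares a bar with the next section but does not change this unit's count.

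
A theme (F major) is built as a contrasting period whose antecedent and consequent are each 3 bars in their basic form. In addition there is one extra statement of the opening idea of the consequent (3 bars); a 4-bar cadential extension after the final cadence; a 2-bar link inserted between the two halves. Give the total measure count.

15 measures

Basic contrasting period: 3 + 3 = 6 bars.
6 (basic form) + 3 (extra statement) + 4 (cadential extension) + 2 (link) = 15.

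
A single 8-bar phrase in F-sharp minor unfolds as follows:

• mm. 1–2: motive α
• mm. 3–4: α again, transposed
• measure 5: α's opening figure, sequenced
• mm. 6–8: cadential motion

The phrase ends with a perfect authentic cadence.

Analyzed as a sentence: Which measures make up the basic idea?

The presentation of a sentence is the basic idea (bars 1-2) plus its repetition (bars 3–4); the basic idea is therefore measures 1–2.

measures 1–2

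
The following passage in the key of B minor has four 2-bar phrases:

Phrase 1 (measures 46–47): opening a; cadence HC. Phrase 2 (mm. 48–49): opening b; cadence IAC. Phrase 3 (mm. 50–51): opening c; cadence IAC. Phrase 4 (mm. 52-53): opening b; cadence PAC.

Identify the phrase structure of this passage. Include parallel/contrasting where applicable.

Four phrases in two halves: the first half (measures 46-49) ends with an imperfect authentic cadence, the second (bars 50–53) with a perfect authentic cadence — a large antecedent–consequent pair, i.e. a double period.
Phrase 3 begins with different material from phrase 1, making it contrasting.

contrasting double period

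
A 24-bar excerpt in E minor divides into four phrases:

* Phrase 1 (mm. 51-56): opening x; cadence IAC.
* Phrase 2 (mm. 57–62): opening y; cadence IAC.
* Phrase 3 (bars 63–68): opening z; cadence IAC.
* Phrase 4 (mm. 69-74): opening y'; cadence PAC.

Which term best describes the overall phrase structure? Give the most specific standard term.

Four phrases in two halves: the first half (bars 51-62) ends with an imperfect authentic cadence, the second (bars 63-74) with a perfect authentic cadence — a large antecedent–consequent pair, i.e. a double period.
Phrase 3 begins with different material from phrase 1, making it contrasting.

contrasting double period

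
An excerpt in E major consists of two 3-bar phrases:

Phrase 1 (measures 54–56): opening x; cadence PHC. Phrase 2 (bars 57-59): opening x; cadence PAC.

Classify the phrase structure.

parallel period

Phrase 1 ends with a Phrygian half cadence (weaker) and phrase 2 with a perfect authentic cadence (stronger): antecedent + consequent = a period.
The two phrases open with the same material (x / x), so the period is parallel.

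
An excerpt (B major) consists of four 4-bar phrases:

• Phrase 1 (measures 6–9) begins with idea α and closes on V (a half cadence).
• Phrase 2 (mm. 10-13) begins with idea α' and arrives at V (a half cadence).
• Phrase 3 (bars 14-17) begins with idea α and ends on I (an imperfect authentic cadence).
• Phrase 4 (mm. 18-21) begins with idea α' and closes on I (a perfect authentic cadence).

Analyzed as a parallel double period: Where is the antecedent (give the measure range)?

In a double period the four phrases pair into a large antecedent (phrases 1–2, ending half cadence) and a large consequent (phrases 3–4, ending perfect authentic cadence). The antecedent spans measures 6–13.

measures 6–13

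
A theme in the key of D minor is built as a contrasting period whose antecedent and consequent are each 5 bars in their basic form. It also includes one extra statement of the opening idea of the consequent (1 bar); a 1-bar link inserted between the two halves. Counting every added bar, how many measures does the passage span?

12 measures

Basic contrasting period: 5 + 5 = 10 bars.
10 (basic form) + 1 (extra statement) + 1 (link) = 12.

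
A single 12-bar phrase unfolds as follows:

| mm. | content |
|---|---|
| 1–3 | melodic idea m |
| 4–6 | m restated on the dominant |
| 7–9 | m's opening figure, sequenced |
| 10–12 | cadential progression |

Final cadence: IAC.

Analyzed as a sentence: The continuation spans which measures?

measures 7–12

After the presentation (bars 1–6), the continuation covers the fragmentation through the cadence: mm. 7–12.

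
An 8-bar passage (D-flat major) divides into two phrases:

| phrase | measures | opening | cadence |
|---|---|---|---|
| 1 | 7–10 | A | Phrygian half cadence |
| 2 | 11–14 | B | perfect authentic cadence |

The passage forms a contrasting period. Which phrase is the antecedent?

The phrase ending with the weaker cadence (Phrygian half cadence) is the antecedent; the one ending more conclusively (perfect authentic cadence) is the consequent. The antecedent is phrase 1.

phrase 1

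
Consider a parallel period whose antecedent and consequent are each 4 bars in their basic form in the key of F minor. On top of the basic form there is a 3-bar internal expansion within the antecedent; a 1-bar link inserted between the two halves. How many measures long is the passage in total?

12 measures

Basic parallel period: 4 + 4 = 8 bars.
8 (basic form) + 3 (internal expansion) + 1 (link) = 12.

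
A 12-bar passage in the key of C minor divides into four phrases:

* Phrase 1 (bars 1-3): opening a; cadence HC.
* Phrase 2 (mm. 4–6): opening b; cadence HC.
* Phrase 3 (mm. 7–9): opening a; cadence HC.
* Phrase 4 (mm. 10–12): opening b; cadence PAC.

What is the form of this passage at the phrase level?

Four phrases in two halves: the first half (mm. 1-6) ends with a half cadence, the second (mm. 7-12) with a perfect authentic cadence — a large antecedent–consequent pair, i.e. a double period.
Phrase 3 begins with the same material as phrase 1, making it parallel.

parallel double period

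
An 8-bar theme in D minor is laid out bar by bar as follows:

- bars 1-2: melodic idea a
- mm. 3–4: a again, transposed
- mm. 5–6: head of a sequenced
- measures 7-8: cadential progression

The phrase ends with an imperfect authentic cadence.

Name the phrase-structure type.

sentence

Basic idea (mm. 1-2) + its repetition (mm. 3-4) form the presentation; fragmentation and cadence (bars 5–8) form the continuation — the 8-bar whole is a sentence.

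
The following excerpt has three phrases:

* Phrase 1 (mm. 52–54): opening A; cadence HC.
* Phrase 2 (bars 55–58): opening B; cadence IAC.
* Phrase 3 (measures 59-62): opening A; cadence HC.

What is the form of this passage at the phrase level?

phrase group

The final phrase closes with a half cadence, which is not stronger than the preceding imperfect authentic cadence; the 3 phrases lack an overall antecedent–consequent design and so form a phrase group.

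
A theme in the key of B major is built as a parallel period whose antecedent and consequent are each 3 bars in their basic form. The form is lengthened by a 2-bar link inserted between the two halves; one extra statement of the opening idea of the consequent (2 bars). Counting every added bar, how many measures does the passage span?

10 measures

Basic parallel period: 3 + 3 = 6 bars.
6 (basic form) + 2 (link) + 2 (extra statement) = 10.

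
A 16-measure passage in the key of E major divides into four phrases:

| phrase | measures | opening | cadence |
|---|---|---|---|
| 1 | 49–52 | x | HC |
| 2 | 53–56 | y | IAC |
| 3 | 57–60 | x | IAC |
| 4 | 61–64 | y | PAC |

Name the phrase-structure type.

parallel double period

Four phrases in two halves: the first half (bars 49–56) ends with an imperfect authentic cadence, the second (mm. 57–64) with a perfect authentic cadence — a large antecedent–consequent pair, i.e. a double period.
Phrase 3 begins with the same material as phrase 1, making it parallel.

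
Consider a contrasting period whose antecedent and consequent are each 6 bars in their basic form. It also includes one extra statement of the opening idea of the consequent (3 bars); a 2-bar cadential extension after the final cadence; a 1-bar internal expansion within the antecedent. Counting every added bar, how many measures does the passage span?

Basic contrasting period: 6 + 6 = 12 bars.
12 (basic form) + 3 (extra statement) + 2 (cadential extension) + 1 (internal expansion) = 18.

18 measures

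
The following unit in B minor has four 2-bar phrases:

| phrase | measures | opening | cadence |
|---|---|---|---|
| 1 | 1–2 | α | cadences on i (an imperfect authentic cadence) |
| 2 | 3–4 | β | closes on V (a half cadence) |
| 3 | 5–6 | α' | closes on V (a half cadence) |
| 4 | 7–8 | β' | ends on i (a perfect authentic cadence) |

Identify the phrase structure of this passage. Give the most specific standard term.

Four phrases in two halves: the first half (mm. 1-4) ends with a half cadence, the second (bars 5–8) with a perfect authentic cadence — a large antecedent–consequent pair, i.e. a double period.
Phrase 3 begins with the same material as phrase 1, making it parallel.

parallel double period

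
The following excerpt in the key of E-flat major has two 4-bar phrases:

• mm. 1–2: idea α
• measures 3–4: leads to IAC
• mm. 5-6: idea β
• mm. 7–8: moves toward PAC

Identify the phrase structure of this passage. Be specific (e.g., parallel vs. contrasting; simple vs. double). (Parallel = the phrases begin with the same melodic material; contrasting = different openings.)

contrasting period

Phrase 1 ends with an imperfect authentic cadence (weaker) and phrase 2 with a perfect authentic cadence (stronger): antecedent + consequent = a period.
The two phrases open with different material (α / β), so the period is contrasting.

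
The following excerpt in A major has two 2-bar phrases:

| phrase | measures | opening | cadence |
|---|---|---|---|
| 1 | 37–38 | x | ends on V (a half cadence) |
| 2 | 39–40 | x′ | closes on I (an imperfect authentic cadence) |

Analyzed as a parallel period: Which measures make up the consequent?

The antecedent is the phrase ending with the weaker cadence (half cadence, phrase 1) and the consequent the one ending more conclusively (imperfect authentic cadence, phrase 2); the consequent is measures 39–40.

measures 39–40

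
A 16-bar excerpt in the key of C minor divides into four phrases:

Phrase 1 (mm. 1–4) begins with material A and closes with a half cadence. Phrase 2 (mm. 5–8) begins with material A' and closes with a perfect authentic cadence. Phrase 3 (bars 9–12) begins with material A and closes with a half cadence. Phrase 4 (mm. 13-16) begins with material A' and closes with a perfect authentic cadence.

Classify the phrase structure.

The cadence pattern HC–PAC–HC–PAC is weak–strong twice, and phrases 3–4 restate phrases 1–2: a period heard twice, not a double period (which would end weakly at phrase 2).

repeated period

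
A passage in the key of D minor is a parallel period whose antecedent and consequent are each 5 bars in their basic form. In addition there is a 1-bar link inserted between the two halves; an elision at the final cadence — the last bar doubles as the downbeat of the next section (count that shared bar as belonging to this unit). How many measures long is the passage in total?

Basic parallel period: 5 + 5 = 10 bars.
10 (basic form) + 1 (link) = 11.
The elision shares a bar with the next section but does not change this unit's count.

11 measures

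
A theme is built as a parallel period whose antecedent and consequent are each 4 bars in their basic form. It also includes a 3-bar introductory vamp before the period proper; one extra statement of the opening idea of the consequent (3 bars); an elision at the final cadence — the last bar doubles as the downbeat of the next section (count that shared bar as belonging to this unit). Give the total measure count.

14 measures

Basic parallel period: 4 + 4 = 8 bars.
8 (basic form) + 3 (introduction) + 3 (extra statement) = 14.
The elision shares a bar with the next section but does not change this unit's count.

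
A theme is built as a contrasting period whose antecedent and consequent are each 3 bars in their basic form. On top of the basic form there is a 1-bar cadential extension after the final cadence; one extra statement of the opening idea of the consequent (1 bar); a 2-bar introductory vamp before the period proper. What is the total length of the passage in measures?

10 measures

Basic contrasting period: 3 + 3 = 6 bars.
6 (basic form) + 1 (cadential extension) + 1 (extra statement) + 2 (introduction) = 10.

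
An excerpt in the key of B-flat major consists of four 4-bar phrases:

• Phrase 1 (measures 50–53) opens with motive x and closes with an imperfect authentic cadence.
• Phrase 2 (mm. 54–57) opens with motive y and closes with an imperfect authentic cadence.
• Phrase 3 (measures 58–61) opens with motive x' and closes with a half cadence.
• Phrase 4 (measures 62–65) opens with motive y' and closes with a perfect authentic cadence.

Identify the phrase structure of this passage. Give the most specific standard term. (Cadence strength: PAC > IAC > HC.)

Four phrases in two halves: the first half (mm. 50-57) ends with an imperfect authentic cadence, the second (mm. 58–65) with a perfect authentic cadence — a large antecedent–consequent pair, i.e. a double period.
Phrase 3 begins with the same material as phrase 1, making it parallel.

parallel double period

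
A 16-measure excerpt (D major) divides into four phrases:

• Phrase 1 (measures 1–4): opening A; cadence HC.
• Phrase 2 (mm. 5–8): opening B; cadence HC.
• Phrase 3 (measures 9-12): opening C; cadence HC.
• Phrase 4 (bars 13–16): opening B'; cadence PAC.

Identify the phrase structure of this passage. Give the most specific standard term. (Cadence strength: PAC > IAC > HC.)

contrasting double period

Four phrases in two halves: the first half (measures 1–8) ends with a half cadence, the second (mm. 9-16) with a perfect authentic cadence — a large antecedent–consequent pair, i.e. a double period.
Phrase 3 begins with different material from phrase 1, making it contrasting.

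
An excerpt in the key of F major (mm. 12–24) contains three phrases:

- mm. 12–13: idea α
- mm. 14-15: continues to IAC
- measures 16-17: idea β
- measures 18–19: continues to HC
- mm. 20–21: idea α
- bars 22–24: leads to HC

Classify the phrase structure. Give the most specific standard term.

The final phrase closes with a half cadence, which is not stronger than the preceding half cadence; the 3 phrases lack an overall antecedent–consequent design and so form a phrase group.

phrase group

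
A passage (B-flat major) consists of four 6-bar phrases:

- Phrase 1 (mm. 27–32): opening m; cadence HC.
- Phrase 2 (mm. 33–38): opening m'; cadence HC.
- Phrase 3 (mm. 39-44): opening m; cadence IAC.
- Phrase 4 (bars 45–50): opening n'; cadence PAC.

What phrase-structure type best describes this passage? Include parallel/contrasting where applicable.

Four phrases in two halves: the first half (mm. 27–38) ends with a half cadence, the second (measures 39–50) with a perfect authentic cadence — a large antecedent–consequent pair, i.e. a double period.
Phrase 3 begins with the same material as phrase 1, making it parallel.

parallel double period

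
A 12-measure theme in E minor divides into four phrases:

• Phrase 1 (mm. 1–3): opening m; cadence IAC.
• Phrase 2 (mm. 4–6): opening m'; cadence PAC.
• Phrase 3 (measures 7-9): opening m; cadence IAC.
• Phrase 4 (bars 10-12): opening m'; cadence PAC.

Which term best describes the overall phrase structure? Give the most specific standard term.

The cadence pattern IAC–PAC–IAC–PAC is weak–strong twice, and phrases 3–4 restate phrases 1–2: a period heard twice, not a double period (which would end weakly at phrase 2).

repeated period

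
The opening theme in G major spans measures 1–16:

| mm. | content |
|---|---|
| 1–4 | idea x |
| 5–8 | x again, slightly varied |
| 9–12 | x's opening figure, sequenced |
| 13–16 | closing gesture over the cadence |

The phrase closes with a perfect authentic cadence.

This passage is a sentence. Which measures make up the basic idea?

measures 1–4

The presentation of a sentence is the basic idea (measures 1-4) plus its repetition (bars 5–8); the basic idea is therefore mm. 1-4.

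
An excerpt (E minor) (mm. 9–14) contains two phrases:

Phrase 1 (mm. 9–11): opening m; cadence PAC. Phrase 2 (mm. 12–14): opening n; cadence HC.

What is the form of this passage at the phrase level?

The second phrase closes with a half cadence, which is not stronger than the first phrase's perfect authentic cadence; without a weak→strong cadential pair there is no antecedent–consequent relationship, so this is a phrase group rather than a period.

phrase group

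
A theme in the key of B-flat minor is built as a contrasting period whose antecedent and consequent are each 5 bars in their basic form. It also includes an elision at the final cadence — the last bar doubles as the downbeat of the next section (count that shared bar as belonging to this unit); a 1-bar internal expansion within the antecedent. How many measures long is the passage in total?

11 measures

Basic contrasting period: 5 + 5 = 10 bars.
10 (basic form) + 1 (internal expansion) = 11.
The elision shares a bar with the next section but does not change this unit's count.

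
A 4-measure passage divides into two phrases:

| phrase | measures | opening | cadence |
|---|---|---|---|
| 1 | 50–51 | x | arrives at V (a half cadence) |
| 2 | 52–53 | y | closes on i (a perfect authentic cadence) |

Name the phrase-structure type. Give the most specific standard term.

contrasting period

Phrase 1 ends with a half cadence (weaker) and phrase 2 with a perfect authentic cadence (stronger): antecedent + consequent = a period.
The two phrases open with different material (x / y), so the period is contrasting.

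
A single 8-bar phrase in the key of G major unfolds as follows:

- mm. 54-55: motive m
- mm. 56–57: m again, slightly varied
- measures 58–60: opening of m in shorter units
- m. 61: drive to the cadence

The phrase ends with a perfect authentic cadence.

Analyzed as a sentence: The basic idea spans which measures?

measures 54–55

The presentation of a sentence is the basic idea (bars 54-55) plus its repetition (mm. 56–57); the basic idea is therefore mm. 54–55.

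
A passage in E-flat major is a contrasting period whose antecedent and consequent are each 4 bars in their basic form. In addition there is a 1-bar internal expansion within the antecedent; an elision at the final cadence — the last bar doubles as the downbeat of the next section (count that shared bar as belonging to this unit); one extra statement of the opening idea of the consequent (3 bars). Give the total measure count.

Basic contrasting period: 4 + 4 = 8 bars.
8 (basic form) + 1 (internal expansion) + 3 (extra statement) = 12.
The elision shares a bar with the next section but does not change this unit's count.

12 measures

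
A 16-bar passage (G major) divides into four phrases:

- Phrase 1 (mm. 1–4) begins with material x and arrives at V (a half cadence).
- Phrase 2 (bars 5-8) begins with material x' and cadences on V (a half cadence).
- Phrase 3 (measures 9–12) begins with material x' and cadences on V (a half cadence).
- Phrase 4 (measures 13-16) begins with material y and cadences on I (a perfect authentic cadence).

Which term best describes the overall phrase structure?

parallel double period

Four phrases in two halves: the first half (measures 1-8) ends with a half cadence, the second (mm. 9–16) with a perfect authentic cadence — a large antecedent–consequent pair, i.e. a double period.
Phrase 3 begins with the same material as phrase 1, making it parallel.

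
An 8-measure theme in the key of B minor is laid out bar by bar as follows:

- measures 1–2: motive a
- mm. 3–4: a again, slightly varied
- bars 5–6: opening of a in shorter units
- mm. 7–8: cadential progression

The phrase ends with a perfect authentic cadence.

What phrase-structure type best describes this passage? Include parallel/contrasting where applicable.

Basic idea (mm. 1–2) + its repetition (bars 3–4) form the presentation; fragmentation and cadence (bars 5–8) form the continuation — the 8-bar whole is a sentence.

sentence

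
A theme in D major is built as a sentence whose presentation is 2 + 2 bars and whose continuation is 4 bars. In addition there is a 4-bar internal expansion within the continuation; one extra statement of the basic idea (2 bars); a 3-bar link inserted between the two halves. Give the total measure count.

17 measures

Basic sentence: 2 + 2 + 4 = 8 bars.
8 (basic form) + 4 (internal expansion) + 2 (extra statement) + 3 (link) = 17.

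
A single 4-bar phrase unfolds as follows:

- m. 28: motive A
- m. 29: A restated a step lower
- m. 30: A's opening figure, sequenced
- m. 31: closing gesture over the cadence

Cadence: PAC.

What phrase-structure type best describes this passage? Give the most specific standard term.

Basic idea (bar 28) + its repetition (m. 29) form the presentation; fragmentation and cadence (mm. 30-31) form the continuation — the 4-bar whole is a sentence.

sentence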